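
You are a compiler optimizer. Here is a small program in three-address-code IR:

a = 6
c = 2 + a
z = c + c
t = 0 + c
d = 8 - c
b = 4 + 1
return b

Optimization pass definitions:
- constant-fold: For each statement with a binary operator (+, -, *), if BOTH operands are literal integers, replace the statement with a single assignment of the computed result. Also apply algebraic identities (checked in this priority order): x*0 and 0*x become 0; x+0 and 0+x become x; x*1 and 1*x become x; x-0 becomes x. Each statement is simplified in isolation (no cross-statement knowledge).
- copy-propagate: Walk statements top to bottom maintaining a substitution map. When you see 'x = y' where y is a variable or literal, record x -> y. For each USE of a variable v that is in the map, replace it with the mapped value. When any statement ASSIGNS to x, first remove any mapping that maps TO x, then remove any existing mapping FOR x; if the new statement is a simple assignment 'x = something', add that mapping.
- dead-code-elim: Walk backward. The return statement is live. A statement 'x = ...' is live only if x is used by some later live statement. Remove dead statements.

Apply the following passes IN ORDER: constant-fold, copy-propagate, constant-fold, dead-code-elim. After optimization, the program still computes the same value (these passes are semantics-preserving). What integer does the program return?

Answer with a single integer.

Initial IR:
  a = 6
  c = 2 + a
  z = c + c
  t = 0 + c
  d = 8 - c
  b = 4 + 1
  return b
After constant-fold (7 stmts):
  a = 6
  c = 2 + a
  z = c + c
  t = c
  d = 8 - c
  b = 5
  return b
After copy-propagate (7 stmts):
  a = 6
  c = 2 + 6
  z = c + c
  t = c
  d = 8 - c
  b = 5
  return 5
After constant-fold (7 stmts):
  a = 6
  c = 8
  z = c + c
  t = c
  d = 8 - c
  b = 5
  return 5
After dead-code-elim (1 stmts):
  return 5
Evaluate:
  a = 6  =>  a = 6
  c = 2 + a  =>  c = 8
  z = c + c  =>  z = 16
  t = 0 + c  =>  t = 8
  d = 8 - c  =>  d = 0
  b = 4 + 1  =>  b = 5
  return b = 5

Answer: 5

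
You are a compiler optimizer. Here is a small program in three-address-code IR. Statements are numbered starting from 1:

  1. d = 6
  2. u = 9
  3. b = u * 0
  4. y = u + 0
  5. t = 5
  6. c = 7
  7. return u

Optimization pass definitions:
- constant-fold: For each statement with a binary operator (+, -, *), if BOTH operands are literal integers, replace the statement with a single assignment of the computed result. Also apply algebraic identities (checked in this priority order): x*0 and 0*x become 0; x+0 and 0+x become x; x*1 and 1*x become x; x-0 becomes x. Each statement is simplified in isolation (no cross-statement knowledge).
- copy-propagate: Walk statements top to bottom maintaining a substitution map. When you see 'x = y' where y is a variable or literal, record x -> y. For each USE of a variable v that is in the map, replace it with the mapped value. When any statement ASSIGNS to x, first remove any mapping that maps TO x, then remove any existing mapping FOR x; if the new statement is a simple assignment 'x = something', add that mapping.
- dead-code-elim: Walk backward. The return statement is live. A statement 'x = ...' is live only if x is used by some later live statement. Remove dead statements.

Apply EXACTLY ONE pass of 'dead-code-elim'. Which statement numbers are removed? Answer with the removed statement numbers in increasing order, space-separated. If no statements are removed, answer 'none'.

Answer: 1 3 4 5 6

Derivation:
Backward liveness scan:
Stmt 1 'd = 6': DEAD (d not in live set [])
Stmt 2 'u = 9': KEEP (u is live); live-in = []
Stmt 3 'b = u * 0': DEAD (b not in live set ['u'])
Stmt 4 'y = u + 0': DEAD (y not in live set ['u'])
Stmt 5 't = 5': DEAD (t not in live set ['u'])
Stmt 6 'c = 7': DEAD (c not in live set ['u'])
Stmt 7 'return u': KEEP (return); live-in = ['u']
Removed statement numbers: [1, 3, 4, 5, 6]
Surviving IR:
  u = 9
  return u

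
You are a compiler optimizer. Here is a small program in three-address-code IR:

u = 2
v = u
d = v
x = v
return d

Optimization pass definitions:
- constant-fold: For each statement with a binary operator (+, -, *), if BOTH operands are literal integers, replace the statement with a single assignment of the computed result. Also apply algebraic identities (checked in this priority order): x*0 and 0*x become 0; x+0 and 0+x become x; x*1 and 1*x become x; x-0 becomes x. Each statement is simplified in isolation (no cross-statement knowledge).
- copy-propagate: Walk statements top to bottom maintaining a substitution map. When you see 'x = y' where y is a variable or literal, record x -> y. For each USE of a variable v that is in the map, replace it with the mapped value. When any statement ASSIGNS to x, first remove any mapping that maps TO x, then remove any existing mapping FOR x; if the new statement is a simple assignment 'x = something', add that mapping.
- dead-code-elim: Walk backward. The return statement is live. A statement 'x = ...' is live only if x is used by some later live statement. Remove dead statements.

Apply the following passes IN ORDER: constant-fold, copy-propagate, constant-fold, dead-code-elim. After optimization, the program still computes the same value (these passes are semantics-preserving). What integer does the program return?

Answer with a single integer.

Initial IR:
  u = 2
  v = u
  d = v
  x = v
  return d
After constant-fold (5 stmts):
  u = 2
  v = u
  d = v
  x = v
  return d
After copy-propagate (5 stmts):
  u = 2
  v = 2
  d = 2
  x = 2
  return 2
After constant-fold (5 stmts):
  u = 2
  v = 2
  d = 2
  x = 2
  return 2
After dead-code-elim (1 stmts):
  return 2
Evaluate:
  u = 2  =>  u = 2
  v = u  =>  v = 2
  d = v  =>  d = 2
  x = v  =>  x = 2
  return d = 2

Answer: 2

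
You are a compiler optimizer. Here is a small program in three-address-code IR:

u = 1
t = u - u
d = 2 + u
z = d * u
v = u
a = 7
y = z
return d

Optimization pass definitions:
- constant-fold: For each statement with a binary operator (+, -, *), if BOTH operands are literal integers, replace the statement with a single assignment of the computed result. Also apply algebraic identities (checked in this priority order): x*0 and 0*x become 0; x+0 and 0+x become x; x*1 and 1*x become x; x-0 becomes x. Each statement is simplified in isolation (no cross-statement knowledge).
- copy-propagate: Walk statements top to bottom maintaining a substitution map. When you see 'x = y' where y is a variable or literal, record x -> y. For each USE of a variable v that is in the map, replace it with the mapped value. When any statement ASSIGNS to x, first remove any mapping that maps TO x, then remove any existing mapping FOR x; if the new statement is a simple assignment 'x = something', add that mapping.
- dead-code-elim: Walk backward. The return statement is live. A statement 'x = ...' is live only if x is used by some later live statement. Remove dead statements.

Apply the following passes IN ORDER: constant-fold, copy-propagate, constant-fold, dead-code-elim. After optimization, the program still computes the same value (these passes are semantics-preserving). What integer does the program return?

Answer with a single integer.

Initial IR:
  u = 1
  t = u - u
  d = 2 + u
  z = d * u
  v = u
  a = 7
  y = z
  return d
After constant-fold (8 stmts):
  u = 1
  t = u - u
  d = 2 + u
  z = d * u
  v = u
  a = 7
  y = z
  return d
After copy-propagate (8 stmts):
  u = 1
  t = 1 - 1
  d = 2 + 1
  z = d * 1
  v = 1
  a = 7
  y = z
  return d
After constant-fold (8 stmts):
  u = 1
  t = 0
  d = 3
  z = d
  v = 1
  a = 7
  y = z
  return d
After dead-code-elim (2 stmts):
  d = 3
  return d
Evaluate:
  u = 1  =>  u = 1
  t = u - u  =>  t = 0
  d = 2 + u  =>  d = 3
  z = d * u  =>  z = 3
  v = u  =>  v = 1
  a = 7  =>  a = 7
  y = z  =>  y = 3
  return d = 3

Answer: 3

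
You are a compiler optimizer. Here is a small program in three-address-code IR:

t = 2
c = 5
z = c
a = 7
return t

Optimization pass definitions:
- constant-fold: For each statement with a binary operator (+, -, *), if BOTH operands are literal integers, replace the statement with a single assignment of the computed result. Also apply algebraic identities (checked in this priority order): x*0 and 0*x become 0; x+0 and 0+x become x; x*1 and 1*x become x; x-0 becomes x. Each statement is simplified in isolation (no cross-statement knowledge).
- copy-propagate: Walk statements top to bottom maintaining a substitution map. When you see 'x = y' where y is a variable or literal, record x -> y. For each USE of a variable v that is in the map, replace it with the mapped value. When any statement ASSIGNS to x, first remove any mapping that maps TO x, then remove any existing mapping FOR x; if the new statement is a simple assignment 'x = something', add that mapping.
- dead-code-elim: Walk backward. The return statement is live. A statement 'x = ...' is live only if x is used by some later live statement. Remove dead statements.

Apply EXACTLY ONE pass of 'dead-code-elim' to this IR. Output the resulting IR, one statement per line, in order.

Applying dead-code-elim statement-by-statement:
  [5] return t  -> KEEP (return); live=['t']
  [4] a = 7  -> DEAD (a not live)
  [3] z = c  -> DEAD (z not live)
  [2] c = 5  -> DEAD (c not live)
  [1] t = 2  -> KEEP; live=[]
Result (2 stmts):
  t = 2
  return t

Answer: t = 2
return t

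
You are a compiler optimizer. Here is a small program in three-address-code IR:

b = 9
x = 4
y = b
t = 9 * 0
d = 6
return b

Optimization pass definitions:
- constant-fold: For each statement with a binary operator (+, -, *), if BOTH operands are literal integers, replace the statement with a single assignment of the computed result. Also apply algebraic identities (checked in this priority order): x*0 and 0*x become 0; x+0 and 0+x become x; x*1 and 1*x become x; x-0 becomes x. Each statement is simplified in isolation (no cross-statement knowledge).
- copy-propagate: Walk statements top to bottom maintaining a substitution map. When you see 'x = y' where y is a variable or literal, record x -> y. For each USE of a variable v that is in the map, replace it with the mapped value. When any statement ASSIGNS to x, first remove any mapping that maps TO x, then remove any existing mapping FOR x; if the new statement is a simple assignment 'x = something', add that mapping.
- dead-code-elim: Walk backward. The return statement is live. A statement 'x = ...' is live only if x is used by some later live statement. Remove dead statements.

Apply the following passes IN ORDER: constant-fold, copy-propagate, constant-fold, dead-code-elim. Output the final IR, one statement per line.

Initial IR:
  b = 9
  x = 4
  y = b
  t = 9 * 0
  d = 6
  return b
After constant-fold (6 stmts):
  b = 9
  x = 4
  y = b
  t = 0
  d = 6
  return b
After copy-propagate (6 stmts):
  b = 9
  x = 4
  y = 9
  t = 0
  d = 6
  return 9
After constant-fold (6 stmts):
  b = 9
  x = 4
  y = 9
  t = 0
  d = 6
  return 9
After dead-code-elim (1 stmts):
  return 9

Answer: return 9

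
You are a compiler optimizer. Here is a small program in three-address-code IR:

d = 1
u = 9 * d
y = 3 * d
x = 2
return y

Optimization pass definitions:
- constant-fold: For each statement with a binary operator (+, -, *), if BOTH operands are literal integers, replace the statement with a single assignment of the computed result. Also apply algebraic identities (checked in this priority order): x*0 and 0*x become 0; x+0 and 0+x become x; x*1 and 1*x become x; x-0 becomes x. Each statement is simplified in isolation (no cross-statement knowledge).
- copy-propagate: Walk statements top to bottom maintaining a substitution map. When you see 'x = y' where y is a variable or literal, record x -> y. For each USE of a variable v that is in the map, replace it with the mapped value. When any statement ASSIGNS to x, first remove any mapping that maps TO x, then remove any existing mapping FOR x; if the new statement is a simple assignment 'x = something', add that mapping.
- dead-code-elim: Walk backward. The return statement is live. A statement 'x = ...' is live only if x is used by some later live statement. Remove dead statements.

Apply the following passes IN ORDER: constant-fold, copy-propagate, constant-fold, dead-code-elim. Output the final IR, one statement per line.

Answer: y = 3
return y

Derivation:
Initial IR:
  d = 1
  u = 9 * d
  y = 3 * d
  x = 2
  return y
After constant-fold (5 stmts):
  d = 1
  u = 9 * d
  y = 3 * d
  x = 2
  return y
After copy-propagate (5 stmts):
  d = 1
  u = 9 * 1
  y = 3 * 1
  x = 2
  return y
After constant-fold (5 stmts):
  d = 1
  u = 9
  y = 3
  x = 2
  return y
After dead-code-elim (2 stmts):
  y = 3
  return y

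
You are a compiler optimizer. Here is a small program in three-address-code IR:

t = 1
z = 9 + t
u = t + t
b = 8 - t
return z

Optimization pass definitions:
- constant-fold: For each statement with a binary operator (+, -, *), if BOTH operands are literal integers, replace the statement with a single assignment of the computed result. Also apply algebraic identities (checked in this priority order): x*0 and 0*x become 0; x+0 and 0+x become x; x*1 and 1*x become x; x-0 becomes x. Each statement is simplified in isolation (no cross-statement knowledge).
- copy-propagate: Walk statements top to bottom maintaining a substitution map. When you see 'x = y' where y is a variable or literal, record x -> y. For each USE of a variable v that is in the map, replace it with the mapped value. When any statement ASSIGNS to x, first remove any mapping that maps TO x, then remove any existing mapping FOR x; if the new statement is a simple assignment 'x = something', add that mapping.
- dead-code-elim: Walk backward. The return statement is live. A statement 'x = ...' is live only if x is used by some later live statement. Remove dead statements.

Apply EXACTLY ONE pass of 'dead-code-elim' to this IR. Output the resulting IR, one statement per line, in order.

Answer: t = 1
z = 9 + t
return z

Derivation:
Applying dead-code-elim statement-by-statement:
  [5] return z  -> KEEP (return); live=['z']
  [4] b = 8 - t  -> DEAD (b not live)
  [3] u = t + t  -> DEAD (u not live)
  [2] z = 9 + t  -> KEEP; live=['t']
  [1] t = 1  -> KEEP; live=[]
Result (3 stmts):
  t = 1
  z = 9 + t
  return z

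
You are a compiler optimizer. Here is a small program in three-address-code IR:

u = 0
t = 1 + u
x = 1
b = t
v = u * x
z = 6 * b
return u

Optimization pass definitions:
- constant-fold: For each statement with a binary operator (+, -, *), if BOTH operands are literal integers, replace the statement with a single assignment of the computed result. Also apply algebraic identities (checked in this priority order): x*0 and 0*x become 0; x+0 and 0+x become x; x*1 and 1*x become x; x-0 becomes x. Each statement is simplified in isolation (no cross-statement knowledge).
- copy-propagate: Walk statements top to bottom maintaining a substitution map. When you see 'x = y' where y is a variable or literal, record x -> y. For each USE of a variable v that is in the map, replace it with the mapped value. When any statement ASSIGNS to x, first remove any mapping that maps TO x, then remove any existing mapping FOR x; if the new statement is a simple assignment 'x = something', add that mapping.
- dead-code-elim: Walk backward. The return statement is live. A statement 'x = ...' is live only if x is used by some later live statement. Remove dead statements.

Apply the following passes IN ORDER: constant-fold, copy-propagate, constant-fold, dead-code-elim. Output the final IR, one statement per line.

Answer: return 0

Derivation:
Initial IR:
  u = 0
  t = 1 + u
  x = 1
  b = t
  v = u * x
  z = 6 * b
  return u
After constant-fold (7 stmts):
  u = 0
  t = 1 + u
  x = 1
  b = t
  v = u * x
  z = 6 * b
  return u
After copy-propagate (7 stmts):
  u = 0
  t = 1 + 0
  x = 1
  b = t
  v = 0 * 1
  z = 6 * t
  return 0
After constant-fold (7 stmts):
  u = 0
  t = 1
  x = 1
  b = t
  v = 0
  z = 6 * t
  return 0
After dead-code-elim (1 stmts):
  return 0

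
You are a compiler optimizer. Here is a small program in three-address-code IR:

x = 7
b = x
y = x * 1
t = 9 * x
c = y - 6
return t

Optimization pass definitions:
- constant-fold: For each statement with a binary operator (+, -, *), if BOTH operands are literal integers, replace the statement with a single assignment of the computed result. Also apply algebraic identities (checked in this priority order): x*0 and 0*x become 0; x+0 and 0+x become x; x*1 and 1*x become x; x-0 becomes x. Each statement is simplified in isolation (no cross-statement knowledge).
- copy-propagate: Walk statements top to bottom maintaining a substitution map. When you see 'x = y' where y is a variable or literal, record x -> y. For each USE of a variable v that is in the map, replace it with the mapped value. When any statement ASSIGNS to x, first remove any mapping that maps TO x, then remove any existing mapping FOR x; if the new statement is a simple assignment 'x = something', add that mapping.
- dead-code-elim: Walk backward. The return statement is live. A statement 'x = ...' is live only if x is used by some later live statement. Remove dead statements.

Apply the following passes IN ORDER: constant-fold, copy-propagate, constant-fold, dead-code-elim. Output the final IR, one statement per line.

Initial IR:
  x = 7
  b = x
  y = x * 1
  t = 9 * x
  c = y - 6
  return t
After constant-fold (6 stmts):
  x = 7
  b = x
  y = x
  t = 9 * x
  c = y - 6
  return t
After copy-propagate (6 stmts):
  x = 7
  b = 7
  y = 7
  t = 9 * 7
  c = 7 - 6
  return t
After constant-fold (6 stmts):
  x = 7
  b = 7
  y = 7
  t = 63
  c = 1
  return t
After dead-code-elim (2 stmts):
  t = 63
  return t

Answer: t = 63
return t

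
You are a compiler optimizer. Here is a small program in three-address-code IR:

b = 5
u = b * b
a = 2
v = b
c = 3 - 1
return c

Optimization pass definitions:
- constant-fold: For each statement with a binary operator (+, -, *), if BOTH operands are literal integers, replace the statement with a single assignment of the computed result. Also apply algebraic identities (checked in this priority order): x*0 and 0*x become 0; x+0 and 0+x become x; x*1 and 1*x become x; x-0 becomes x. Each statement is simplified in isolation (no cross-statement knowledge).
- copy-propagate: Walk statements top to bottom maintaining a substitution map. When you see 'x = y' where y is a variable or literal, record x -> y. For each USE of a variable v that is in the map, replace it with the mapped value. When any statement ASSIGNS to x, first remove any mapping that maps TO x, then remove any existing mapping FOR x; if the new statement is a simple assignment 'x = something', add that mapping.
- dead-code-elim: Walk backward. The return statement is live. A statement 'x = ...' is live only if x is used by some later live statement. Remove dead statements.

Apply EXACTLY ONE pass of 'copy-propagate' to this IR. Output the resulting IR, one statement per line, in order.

Applying copy-propagate statement-by-statement:
  [1] b = 5  (unchanged)
  [2] u = b * b  -> u = 5 * 5
  [3] a = 2  (unchanged)
  [4] v = b  -> v = 5
  [5] c = 3 - 1  (unchanged)
  [6] return c  (unchanged)
Result (6 stmts):
  b = 5
  u = 5 * 5
  a = 2
  v = 5
  c = 3 - 1
  return c

Answer: b = 5
u = 5 * 5
a = 2
v = 5
c = 3 - 1
return c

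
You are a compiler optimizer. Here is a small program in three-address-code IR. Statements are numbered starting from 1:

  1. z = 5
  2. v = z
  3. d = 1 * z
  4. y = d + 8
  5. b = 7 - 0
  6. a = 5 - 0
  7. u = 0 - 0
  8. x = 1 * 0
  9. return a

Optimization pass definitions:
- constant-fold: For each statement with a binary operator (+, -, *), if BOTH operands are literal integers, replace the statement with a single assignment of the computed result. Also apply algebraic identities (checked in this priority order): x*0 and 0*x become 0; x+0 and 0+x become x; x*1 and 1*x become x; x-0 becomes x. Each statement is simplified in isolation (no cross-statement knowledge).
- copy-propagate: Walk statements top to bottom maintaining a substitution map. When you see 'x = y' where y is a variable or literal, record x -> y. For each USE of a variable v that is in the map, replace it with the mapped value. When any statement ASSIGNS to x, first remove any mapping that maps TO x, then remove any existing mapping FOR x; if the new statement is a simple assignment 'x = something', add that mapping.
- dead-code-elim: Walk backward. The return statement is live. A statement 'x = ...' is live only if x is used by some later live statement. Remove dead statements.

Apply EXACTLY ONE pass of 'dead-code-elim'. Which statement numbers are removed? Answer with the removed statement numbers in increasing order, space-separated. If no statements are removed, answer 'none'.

Backward liveness scan:
Stmt 1 'z = 5': DEAD (z not in live set [])
Stmt 2 'v = z': DEAD (v not in live set [])
Stmt 3 'd = 1 * z': DEAD (d not in live set [])
Stmt 4 'y = d + 8': DEAD (y not in live set [])
Stmt 5 'b = 7 - 0': DEAD (b not in live set [])
Stmt 6 'a = 5 - 0': KEEP (a is live); live-in = []
Stmt 7 'u = 0 - 0': DEAD (u not in live set ['a'])
Stmt 8 'x = 1 * 0': DEAD (x not in live set ['a'])
Stmt 9 'return a': KEEP (return); live-in = ['a']
Removed statement numbers: [1, 2, 3, 4, 5, 7, 8]
Surviving IR:
  a = 5 - 0
  return a

Answer: 1 2 3 4 5 7 8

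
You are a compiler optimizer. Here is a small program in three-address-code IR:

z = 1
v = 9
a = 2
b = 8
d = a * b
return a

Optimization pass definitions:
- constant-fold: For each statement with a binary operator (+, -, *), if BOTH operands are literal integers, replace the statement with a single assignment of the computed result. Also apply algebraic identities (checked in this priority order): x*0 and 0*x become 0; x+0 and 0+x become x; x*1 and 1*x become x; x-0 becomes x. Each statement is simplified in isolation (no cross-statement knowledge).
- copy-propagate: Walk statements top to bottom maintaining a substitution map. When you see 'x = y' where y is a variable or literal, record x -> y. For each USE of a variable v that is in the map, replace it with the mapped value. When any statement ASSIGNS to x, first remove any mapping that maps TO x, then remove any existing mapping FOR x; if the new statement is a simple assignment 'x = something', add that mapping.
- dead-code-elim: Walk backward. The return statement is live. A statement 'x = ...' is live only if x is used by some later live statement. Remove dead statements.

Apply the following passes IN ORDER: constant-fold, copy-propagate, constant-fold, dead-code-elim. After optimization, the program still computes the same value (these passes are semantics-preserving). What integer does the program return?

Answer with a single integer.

Answer: 2

Derivation:
Initial IR:
  z = 1
  v = 9
  a = 2
  b = 8
  d = a * b
  return a
After constant-fold (6 stmts):
  z = 1
  v = 9
  a = 2
  b = 8
  d = a * b
  return a
After copy-propagate (6 stmts):
  z = 1
  v = 9
  a = 2
  b = 8
  d = 2 * 8
  return 2
After constant-fold (6 stmts):
  z = 1
  v = 9
  a = 2
  b = 8
  d = 16
  return 2
After dead-code-elim (1 stmts):
  return 2
Evaluate:
  z = 1  =>  z = 1
  v = 9  =>  v = 9
  a = 2  =>  a = 2
  b = 8  =>  b = 8
  d = a * b  =>  d = 16
  return a = 2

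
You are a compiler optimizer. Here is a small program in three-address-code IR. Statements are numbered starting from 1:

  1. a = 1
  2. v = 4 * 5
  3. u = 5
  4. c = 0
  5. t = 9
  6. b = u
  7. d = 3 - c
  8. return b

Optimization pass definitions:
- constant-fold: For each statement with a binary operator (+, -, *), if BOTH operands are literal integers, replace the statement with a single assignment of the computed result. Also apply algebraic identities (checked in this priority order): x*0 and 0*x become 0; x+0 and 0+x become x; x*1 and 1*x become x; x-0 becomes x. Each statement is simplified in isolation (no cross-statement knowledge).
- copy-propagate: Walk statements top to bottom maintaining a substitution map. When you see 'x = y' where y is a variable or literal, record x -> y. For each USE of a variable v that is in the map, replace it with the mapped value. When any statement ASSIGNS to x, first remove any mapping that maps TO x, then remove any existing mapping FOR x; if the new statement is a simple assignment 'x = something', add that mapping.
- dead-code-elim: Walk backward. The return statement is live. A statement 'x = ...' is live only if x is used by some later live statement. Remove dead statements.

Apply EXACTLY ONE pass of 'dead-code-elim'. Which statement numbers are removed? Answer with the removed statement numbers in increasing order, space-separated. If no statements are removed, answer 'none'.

Answer: 1 2 4 5 7

Derivation:
Backward liveness scan:
Stmt 1 'a = 1': DEAD (a not in live set [])
Stmt 2 'v = 4 * 5': DEAD (v not in live set [])
Stmt 3 'u = 5': KEEP (u is live); live-in = []
Stmt 4 'c = 0': DEAD (c not in live set ['u'])
Stmt 5 't = 9': DEAD (t not in live set ['u'])
Stmt 6 'b = u': KEEP (b is live); live-in = ['u']
Stmt 7 'd = 3 - c': DEAD (d not in live set ['b'])
Stmt 8 'return b': KEEP (return); live-in = ['b']
Removed statement numbers: [1, 2, 4, 5, 7]
Surviving IR:
  u = 5
  b = u
  return b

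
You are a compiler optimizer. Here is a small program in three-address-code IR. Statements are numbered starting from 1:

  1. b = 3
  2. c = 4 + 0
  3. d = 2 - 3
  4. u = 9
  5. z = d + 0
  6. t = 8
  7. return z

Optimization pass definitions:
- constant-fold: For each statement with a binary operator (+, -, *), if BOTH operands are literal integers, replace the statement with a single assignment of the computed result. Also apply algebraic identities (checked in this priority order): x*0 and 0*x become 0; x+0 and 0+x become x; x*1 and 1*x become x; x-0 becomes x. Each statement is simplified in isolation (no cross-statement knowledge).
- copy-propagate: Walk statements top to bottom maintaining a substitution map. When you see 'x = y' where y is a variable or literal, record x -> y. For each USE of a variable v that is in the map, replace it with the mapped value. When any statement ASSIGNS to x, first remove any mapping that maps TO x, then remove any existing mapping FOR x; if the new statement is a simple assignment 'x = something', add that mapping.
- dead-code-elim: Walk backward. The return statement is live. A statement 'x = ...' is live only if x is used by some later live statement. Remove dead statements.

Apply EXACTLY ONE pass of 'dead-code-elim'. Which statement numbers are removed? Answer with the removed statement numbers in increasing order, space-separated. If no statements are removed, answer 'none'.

Answer: 1 2 4 6

Derivation:
Backward liveness scan:
Stmt 1 'b = 3': DEAD (b not in live set [])
Stmt 2 'c = 4 + 0': DEAD (c not in live set [])
Stmt 3 'd = 2 - 3': KEEP (d is live); live-in = []
Stmt 4 'u = 9': DEAD (u not in live set ['d'])
Stmt 5 'z = d + 0': KEEP (z is live); live-in = ['d']
Stmt 6 't = 8': DEAD (t not in live set ['z'])
Stmt 7 'return z': KEEP (return); live-in = ['z']
Removed statement numbers: [1, 2, 4, 6]
Surviving IR:
  d = 2 - 3
  z = d + 0
  return z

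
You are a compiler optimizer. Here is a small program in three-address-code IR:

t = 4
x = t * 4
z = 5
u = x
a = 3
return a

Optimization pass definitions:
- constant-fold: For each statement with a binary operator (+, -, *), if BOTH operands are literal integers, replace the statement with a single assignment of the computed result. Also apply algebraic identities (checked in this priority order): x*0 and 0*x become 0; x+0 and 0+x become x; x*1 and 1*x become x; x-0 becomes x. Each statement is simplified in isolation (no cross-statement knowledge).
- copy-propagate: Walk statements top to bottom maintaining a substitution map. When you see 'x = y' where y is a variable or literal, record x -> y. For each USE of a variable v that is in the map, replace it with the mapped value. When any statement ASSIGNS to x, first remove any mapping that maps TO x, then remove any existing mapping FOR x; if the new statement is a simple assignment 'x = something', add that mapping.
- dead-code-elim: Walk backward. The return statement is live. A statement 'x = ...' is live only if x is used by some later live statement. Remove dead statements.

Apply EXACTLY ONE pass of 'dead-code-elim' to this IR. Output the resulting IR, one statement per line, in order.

Answer: a = 3
return a

Derivation:
Applying dead-code-elim statement-by-statement:
  [6] return a  -> KEEP (return); live=['a']
  [5] a = 3  -> KEEP; live=[]
  [4] u = x  -> DEAD (u not live)
  [3] z = 5  -> DEAD (z not live)
  [2] x = t * 4  -> DEAD (x not live)
  [1] t = 4  -> DEAD (t not live)
Result (2 stmts):
  a = 3
  return a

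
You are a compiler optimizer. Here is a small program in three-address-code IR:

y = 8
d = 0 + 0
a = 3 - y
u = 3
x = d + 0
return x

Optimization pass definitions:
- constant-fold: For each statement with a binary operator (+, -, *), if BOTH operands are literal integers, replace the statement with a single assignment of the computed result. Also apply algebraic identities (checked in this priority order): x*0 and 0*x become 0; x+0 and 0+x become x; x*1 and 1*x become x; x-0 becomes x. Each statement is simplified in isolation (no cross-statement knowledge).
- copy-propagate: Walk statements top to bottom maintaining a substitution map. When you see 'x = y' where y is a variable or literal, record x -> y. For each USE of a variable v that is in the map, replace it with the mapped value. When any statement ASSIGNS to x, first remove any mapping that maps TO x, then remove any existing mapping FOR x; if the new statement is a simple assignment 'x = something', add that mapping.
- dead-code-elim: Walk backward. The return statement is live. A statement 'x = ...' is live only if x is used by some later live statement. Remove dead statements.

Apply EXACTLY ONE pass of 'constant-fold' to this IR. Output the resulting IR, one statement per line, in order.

Applying constant-fold statement-by-statement:
  [1] y = 8  (unchanged)
  [2] d = 0 + 0  -> d = 0
  [3] a = 3 - y  (unchanged)
  [4] u = 3  (unchanged)
  [5] x = d + 0  -> x = d
  [6] return x  (unchanged)
Result (6 stmts):
  y = 8
  d = 0
  a = 3 - y
  u = 3
  x = d
  return x

Answer: y = 8
d = 0
a = 3 - y
u = 3
x = d
return x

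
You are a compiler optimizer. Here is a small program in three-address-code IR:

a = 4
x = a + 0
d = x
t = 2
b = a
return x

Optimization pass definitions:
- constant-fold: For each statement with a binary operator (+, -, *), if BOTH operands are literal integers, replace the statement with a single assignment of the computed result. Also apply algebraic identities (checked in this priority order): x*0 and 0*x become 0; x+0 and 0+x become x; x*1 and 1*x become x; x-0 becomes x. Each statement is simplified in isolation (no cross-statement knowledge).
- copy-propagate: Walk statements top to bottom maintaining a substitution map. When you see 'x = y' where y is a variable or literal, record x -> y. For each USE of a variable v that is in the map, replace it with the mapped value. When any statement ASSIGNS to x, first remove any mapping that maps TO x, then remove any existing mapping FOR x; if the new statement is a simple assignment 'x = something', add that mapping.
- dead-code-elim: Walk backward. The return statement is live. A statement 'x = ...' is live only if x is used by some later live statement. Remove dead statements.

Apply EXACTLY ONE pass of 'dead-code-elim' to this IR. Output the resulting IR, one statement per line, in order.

Answer: a = 4
x = a + 0
return x

Derivation:
Applying dead-code-elim statement-by-statement:
  [6] return x  -> KEEP (return); live=['x']
  [5] b = a  -> DEAD (b not live)
  [4] t = 2  -> DEAD (t not live)
  [3] d = x  -> DEAD (d not live)
  [2] x = a + 0  -> KEEP; live=['a']
  [1] a = 4  -> KEEP; live=[]
Result (3 stmts):
  a = 4
  x = a + 0
  return x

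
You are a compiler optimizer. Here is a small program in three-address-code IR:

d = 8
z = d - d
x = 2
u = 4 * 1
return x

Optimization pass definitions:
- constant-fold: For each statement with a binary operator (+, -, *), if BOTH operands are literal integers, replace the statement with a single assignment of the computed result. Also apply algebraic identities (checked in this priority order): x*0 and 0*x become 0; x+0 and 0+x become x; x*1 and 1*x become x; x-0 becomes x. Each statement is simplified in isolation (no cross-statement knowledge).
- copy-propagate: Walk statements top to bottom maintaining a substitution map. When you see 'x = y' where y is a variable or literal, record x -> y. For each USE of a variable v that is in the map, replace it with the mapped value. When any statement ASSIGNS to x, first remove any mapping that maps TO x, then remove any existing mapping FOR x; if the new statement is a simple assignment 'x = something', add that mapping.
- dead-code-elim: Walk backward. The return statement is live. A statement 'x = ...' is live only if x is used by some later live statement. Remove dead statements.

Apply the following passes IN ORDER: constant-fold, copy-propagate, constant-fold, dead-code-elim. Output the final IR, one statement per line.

Answer: return 2

Derivation:
Initial IR:
  d = 8
  z = d - d
  x = 2
  u = 4 * 1
  return x
After constant-fold (5 stmts):
  d = 8
  z = d - d
  x = 2
  u = 4
  return x
After copy-propagate (5 stmts):
  d = 8
  z = 8 - 8
  x = 2
  u = 4
  return 2
After constant-fold (5 stmts):
  d = 8
  z = 0
  x = 2
  u = 4
  return 2
After dead-code-elim (1 stmts):
  return 2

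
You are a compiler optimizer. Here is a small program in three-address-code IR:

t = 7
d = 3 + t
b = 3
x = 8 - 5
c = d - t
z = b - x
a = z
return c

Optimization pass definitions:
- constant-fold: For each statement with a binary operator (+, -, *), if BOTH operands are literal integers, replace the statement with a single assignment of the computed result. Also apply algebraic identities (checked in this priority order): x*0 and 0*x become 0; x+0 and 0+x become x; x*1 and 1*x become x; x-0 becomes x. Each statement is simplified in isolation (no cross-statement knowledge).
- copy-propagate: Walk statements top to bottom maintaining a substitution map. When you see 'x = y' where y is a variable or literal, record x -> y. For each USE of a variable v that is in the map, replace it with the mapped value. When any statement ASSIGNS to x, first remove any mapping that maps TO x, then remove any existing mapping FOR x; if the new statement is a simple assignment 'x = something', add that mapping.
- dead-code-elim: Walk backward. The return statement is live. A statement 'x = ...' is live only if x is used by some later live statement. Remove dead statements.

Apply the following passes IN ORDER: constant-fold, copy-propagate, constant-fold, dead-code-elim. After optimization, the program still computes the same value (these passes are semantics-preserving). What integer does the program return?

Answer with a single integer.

Answer: 3

Derivation:
Initial IR:
  t = 7
  d = 3 + t
  b = 3
  x = 8 - 5
  c = d - t
  z = b - x
  a = z
  return c
After constant-fold (8 stmts):
  t = 7
  d = 3 + t
  b = 3
  x = 3
  c = d - t
  z = b - x
  a = z
  return c
After copy-propagate (8 stmts):
  t = 7
  d = 3 + 7
  b = 3
  x = 3
  c = d - 7
  z = 3 - 3
  a = z
  return c
After constant-fold (8 stmts):
  t = 7
  d = 10
  b = 3
  x = 3
  c = d - 7
  z = 0
  a = z
  return c
After dead-code-elim (3 stmts):
  d = 10
  c = d - 7
  return c
Evaluate:
  t = 7  =>  t = 7
  d = 3 + t  =>  d = 10
  b = 3  =>  b = 3
  x = 8 - 5  =>  x = 3
  c = d - t  =>  c = 3
  z = b - x  =>  z = 0
  a = z  =>  a = 0
  return c = 3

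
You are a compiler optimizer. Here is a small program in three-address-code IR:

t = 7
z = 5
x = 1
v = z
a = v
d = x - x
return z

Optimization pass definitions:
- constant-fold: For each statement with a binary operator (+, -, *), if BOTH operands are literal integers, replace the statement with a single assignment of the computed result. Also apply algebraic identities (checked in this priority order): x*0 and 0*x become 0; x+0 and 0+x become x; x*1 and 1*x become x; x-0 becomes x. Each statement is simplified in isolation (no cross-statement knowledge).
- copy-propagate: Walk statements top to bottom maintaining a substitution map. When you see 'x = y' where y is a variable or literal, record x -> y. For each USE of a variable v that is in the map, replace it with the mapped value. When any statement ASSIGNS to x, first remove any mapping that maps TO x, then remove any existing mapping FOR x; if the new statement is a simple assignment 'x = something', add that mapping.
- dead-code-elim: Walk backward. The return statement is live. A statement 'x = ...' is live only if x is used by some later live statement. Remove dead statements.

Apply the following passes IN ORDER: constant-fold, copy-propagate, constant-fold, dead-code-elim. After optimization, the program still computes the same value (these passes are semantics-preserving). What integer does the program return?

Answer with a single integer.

Answer: 5

Derivation:
Initial IR:
  t = 7
  z = 5
  x = 1
  v = z
  a = v
  d = x - x
  return z
After constant-fold (7 stmts):
  t = 7
  z = 5
  x = 1
  v = z
  a = v
  d = x - x
  return z
After copy-propagate (7 stmts):
  t = 7
  z = 5
  x = 1
  v = 5
  a = 5
  d = 1 - 1
  return 5
After constant-fold (7 stmts):
  t = 7
  z = 5
  x = 1
  v = 5
  a = 5
  d = 0
  return 5
After dead-code-elim (1 stmts):
  return 5
Evaluate:
  t = 7  =>  t = 7
  z = 5  =>  z = 5
  x = 1  =>  x = 1
  v = z  =>  v = 5
  a = v  =>  a = 5
  d = x - x  =>  d = 0
  return z = 5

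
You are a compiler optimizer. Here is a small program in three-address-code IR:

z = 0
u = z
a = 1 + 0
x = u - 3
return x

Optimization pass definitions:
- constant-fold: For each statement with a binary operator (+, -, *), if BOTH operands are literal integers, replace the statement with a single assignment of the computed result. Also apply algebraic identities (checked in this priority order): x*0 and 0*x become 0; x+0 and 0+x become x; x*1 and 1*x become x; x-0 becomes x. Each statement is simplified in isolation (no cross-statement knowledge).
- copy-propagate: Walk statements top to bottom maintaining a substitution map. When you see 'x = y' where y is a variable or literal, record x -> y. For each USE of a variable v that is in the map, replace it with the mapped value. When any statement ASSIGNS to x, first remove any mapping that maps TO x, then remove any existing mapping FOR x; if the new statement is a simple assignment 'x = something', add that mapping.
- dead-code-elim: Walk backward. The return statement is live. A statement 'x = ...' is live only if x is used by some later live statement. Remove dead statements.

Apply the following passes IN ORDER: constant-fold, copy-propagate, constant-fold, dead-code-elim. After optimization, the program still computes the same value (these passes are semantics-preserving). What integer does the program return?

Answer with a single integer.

Answer: -3

Derivation:
Initial IR:
  z = 0
  u = z
  a = 1 + 0
  x = u - 3
  return x
After constant-fold (5 stmts):
  z = 0
  u = z
  a = 1
  x = u - 3
  return x
After copy-propagate (5 stmts):
  z = 0
  u = 0
  a = 1
  x = 0 - 3
  return x
After constant-fold (5 stmts):
  z = 0
  u = 0
  a = 1
  x = -3
  return x
After dead-code-elim (2 stmts):
  x = -3
  return x
Evaluate:
  z = 0  =>  z = 0
  u = z  =>  u = 0
  a = 1 + 0  =>  a = 1
  x = u - 3  =>  x = -3
  return x = -3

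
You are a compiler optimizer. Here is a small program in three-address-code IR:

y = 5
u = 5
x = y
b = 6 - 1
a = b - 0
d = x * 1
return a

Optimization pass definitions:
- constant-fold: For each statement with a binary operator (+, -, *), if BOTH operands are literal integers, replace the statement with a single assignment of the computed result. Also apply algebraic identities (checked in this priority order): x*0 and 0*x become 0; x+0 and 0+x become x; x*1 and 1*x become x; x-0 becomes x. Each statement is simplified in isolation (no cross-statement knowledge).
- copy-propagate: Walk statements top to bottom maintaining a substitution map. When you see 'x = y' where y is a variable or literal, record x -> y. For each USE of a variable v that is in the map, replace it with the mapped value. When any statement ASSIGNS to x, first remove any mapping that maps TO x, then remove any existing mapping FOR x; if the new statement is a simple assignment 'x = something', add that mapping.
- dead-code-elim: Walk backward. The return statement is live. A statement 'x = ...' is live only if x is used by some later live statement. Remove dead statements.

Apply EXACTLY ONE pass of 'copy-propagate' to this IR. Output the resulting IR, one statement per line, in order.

Answer: y = 5
u = 5
x = 5
b = 6 - 1
a = b - 0
d = 5 * 1
return a

Derivation:
Applying copy-propagate statement-by-statement:
  [1] y = 5  (unchanged)
  [2] u = 5  (unchanged)
  [3] x = y  -> x = 5
  [4] b = 6 - 1  (unchanged)
  [5] a = b - 0  (unchanged)
  [6] d = x * 1  -> d = 5 * 1
  [7] return a  (unchanged)
Result (7 stmts):
  y = 5
  u = 5
  x = 5
  b = 6 - 1
  a = b - 0
  d = 5 * 1
  return a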